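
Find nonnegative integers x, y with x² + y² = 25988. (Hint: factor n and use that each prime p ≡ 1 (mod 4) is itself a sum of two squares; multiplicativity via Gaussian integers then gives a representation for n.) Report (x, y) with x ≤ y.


Step 1: Factor n = 25988 = 2^2 · 73 · 89.
Step 2: Check the mod-4 condition on each prime factor: 2 = 2 (special); 73 ≡ 1 (mod 4), exponent 1; 89 ≡ 1 (mod 4), exponent 1.
All primes ≡ 3 (mod 4) appear to even exponent (or don't appear), so by the two-squares theorem n IS expressible as a sum of two squares.
Step 3: Build a representation. Group n = k² · m with k = 2 and m = 73 · 89 = 6497 (a product of primes ≡ 1 (mod 4)); a representation of m scales to one of n via (k·x)² + (k·y)² = k²(x² + y²). Each prime p ≡ 1 (mod 4) is itself a sum of two squares; find a² by testing p − a² for a perfect square:
  73: 73 − 1² = 72, 73 − 2² = 69, 73 − 3² = 64 = 8² ⇒ 73 = 3² + 8².
  89: 89 − 1² = 88, 89 − 2² = 85, 89 − 3² = 80, 89 − 4² = 73, 89 − 5² = 64 = 8² ⇒ 89 = 5² + 8².
  Combine using the Brahmagupta–Fibonacci identity (a² + b²)(c² + d²) = (ac − bd)² + (ad + bc)² = (ac + bd)² + (ad − bc)²:
  73 · 89 = 6497: from (3² + 8²)(5² + 8²), take (3·5 − 8·8, 3·8 + 8·5) = (15 − 64, 24 + 40) = (-49, 64); dropping signs (only squares matter) gives (49, 64); check 49² + 64² = 2401 + 4096 = 6497 ✓.
  Scale by k = 2: (2·49, 2·64) = (98, 128).
Step 4: Order so x ≤ y and verify: 98² + 128² = 9604 + 16384 = 25988 = n. ✓

n = 25988 = 98² + 128² (one valid representation with x ≤ y).


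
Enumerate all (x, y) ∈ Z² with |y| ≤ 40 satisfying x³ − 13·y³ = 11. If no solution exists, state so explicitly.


The equation is x³ - 13y³ = 11. For fixed y, x³ = 13·y³ + 11, so a solution requires the RHS to be a perfect cube.
Strategy: iterate y from -40 to 40, compute RHS = 13·y³ + 11, and check whether it is a (positive or negative) perfect cube.
Check small values of y:
  y = 0: RHS = 11 is not a perfect cube.
  y = 1: RHS = 24 is not a perfect cube.
  y = -1: RHS = -2 is not a perfect cube.
  y = 2: RHS = 115 is not a perfect cube.
  y = -2: RHS = -93 is not a perfect cube.
  y = 3: RHS = 362 is not a perfect cube.
  y = -3: RHS = -340 is not a perfect cube.
Continuing the search up to |y| = 40 finds no solutions either.
No (x, y) in the scanned range satisfies the equation.

No integer solutions with |y| ≤ 40.


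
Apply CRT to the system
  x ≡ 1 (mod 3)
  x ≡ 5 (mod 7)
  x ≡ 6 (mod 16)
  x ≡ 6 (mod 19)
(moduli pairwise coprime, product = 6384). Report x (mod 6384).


Product of moduli M = 3 · 7 · 16 · 19 = 6384.
Merge one congruence at a time:
  Start: x ≡ 1 (mod 3).
  Combine with x ≡ 5 (mod 7); new modulus lcm = 21.
    Write x = 1 + 3·t and substitute into x ≡ 5 (mod 7): 3·t ≡ 5 − 1 = 4 (mod 7).
    The inverse of 3 mod 7 is 5 (since 3·5 = 15 = 2·7 + 1), so t ≡ 5·4 = 20 ≡ 6 (mod 7).
    Then x = 1 + 3·6 = 19, valid modulo lcm(3, 7) = 21: x ≡ 19 (mod 21).
  Combine with x ≡ 6 (mod 16); new modulus lcm = 336.
    Write x = 19 + 21·t and substitute into x ≡ 6 (mod 16): 21·t ≡ 6 − 19 = -13 (mod 16).
    Reduce coefficients mod 16: 5·t ≡ 3 (mod 16).
    The inverse of 5 mod 16 is 13 (since 5·13 = 65 = 4·16 + 1), so t ≡ 13·3 = 39 ≡ 7 (mod 16).
    Then x = 19 + 21·7 = 166, valid modulo lcm(21, 16) = 336: x ≡ 166 (mod 336).
  Combine with x ≡ 6 (mod 19); new modulus lcm = 6384.
    Write x = 166 + 336·t and substitute into x ≡ 6 (mod 19): 336·t ≡ 6 − 166 = -160 (mod 19).
    Reduce coefficients mod 19: 13·t ≡ 11 (mod 19).
    The inverse of 13 mod 19 is 3 (since 13·3 = 39 = 2·19 + 1), so t ≡ 3·11 = 33 ≡ 14 (mod 19).
    Then x = 166 + 336·14 = 4870, valid modulo lcm(336, 19) = 6384: x ≡ 4870 (mod 6384).
Verify against each original: 4870 mod 3 = 1, 4870 mod 7 = 5, 4870 mod 16 = 6, 4870 mod 19 = 6.

x ≡ 4870 (mod 6384).


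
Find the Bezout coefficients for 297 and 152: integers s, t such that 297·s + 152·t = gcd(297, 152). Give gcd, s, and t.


Euclidean algorithm on (297, 152) — divide until remainder is 0:
  297 = 1 · 152 + 145
  152 = 1 · 145 + 7
  145 = 20 · 7 + 5
  7 = 1 · 5 + 2
  5 = 2 · 2 + 1
  2 = 2 · 1 + 0
gcd(297, 152) = 1.
Track Bezout coefficients alongside the remainders: start with r₀ = 297 = a·1 + b·0 (s = 1, t = 0) and r₁ = 152 = a·0 + b·1 (s = 0, t = 1); each new remainder r_{k+1} = r_{k-1} − q_k·r_k inherits s_{k+1} = s_{k-1} − q_k·s_k, t_{k+1} = t_{k-1} − q_k·t_k, so r_k = a·s_k + b·t_k at every step:
  q = 1: r = 145, s = 1 − 1·0 = 1, t = 0 − 1·1 = -1  (check: 297·1 + 152·(-1) = 145)
  q = 1: r = 7, s = 0 − 1·1 = -1, t = 1 − 1·(-1) = 2  (check: 297·(-1) + 152·2 = 7)
  q = 20: r = 5, s = 1 − 20·(-1) = 21, t = -1 − 20·2 = -41  (check: 297·21 + 152·(-41) = 5)
  q = 1: r = 2, s = -1 − 1·21 = -22, t = 2 − 1·(-41) = 43  (check: 297·(-22) + 152·43 = 2)
  q = 2: r = 1, s = 21 − 2·(-22) = 65, t = -41 − 2·43 = -127  (check: 297·65 + 152·(-127) = 1)
The row with r = 1 (the gcd) gives the Bezout coefficients s = 65, t = -127.
Result: 297 · (65) + 152 · (-127) = 1.

gcd(297, 152) = 1; s = 65, t = -127 (check: 297·65 + 152·(-127) = 1).


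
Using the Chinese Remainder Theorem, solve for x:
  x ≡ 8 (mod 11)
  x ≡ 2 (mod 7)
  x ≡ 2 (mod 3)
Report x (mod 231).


Moduli 11, 7, 3 are pairwise coprime; by CRT there is a unique solution modulo M = 11 · 7 · 3 = 231.
Solve pairwise, accumulating the modulus:
  Start with x ≡ 8 (mod 11).
  Combine with x ≡ 2 (mod 7): since gcd(11, 7) = 1, we get a unique residue mod 77.
    Write x = 8 + 11·t and substitute into x ≡ 2 (mod 7): 11·t ≡ 2 − 8 = -6 (mod 7).
    Reduce coefficients mod 7: 4·t ≡ 1 (mod 7).
    The inverse of 4 mod 7 is 2 (since 4·2 = 8 = 1·7 + 1), so t ≡ 2·1 = 2 ≡ 2 (mod 7).
    Then x = 8 + 11·2 = 30, valid modulo lcm(11, 7) = 77: x ≡ 30 (mod 77).
  Combine with x ≡ 2 (mod 3): since gcd(77, 3) = 1, we get a unique residue mod 231.
    Write x = 30 + 77·t and substitute into x ≡ 2 (mod 3): 77·t ≡ 2 − 30 = -28 (mod 3).
    Reduce coefficients mod 3: 2·t ≡ 2 (mod 3).
    The inverse of 2 mod 3 is 2 (since 2·2 = 4 = 1·3 + 1), so t ≡ 2·2 = 4 ≡ 1 (mod 3).
    Then x = 30 + 77·1 = 107, valid modulo lcm(77, 3) = 231: x ≡ 107 (mod 231).
Verify: 107 mod 11 = 8 ✓, 107 mod 7 = 2 ✓, 107 mod 3 = 2 ✓.

x ≡ 107 (mod 231).


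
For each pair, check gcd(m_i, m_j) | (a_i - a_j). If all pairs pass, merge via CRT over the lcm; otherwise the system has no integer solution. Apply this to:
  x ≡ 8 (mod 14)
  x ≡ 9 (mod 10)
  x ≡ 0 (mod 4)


Moduli 14, 10, 4 are not pairwise coprime, so CRT works modulo lcm(m_i) when all pairwise compatibility conditions hold.
Pairwise compatibility: gcd(m_i, m_j) must divide a_i - a_j for every pair.
Merge one congruence at a time:
  Start: x ≡ 8 (mod 14).
  Combine with x ≡ 9 (mod 10): gcd(14, 10) = 2, and 9 - 8 = 1 is NOT divisible by 2.
    ⇒ system is inconsistent (no integer solution).

No solution (the system is inconsistent).


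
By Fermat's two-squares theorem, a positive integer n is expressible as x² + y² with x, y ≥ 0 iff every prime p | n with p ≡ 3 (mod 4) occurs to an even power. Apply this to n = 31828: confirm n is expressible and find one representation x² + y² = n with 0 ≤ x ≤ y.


Step 1: Factor n = 31828 = 2^2 · 73 · 109.
Step 2: Check the mod-4 condition on each prime factor: 2 = 2 (special); 73 ≡ 1 (mod 4), exponent 1; 109 ≡ 1 (mod 4), exponent 1.
All primes ≡ 3 (mod 4) appear to even exponent (or don't appear), so by the two-squares theorem n IS expressible as a sum of two squares.
Step 3: Build a representation. Group n = k² · m with k = 2 and m = 73 · 109 = 7957 (a product of primes ≡ 1 (mod 4)); a representation of m scales to one of n via (k·x)² + (k·y)² = k²(x² + y²). Each prime p ≡ 1 (mod 4) is itself a sum of two squares; find a² by testing p − a² for a perfect square:
  73: 73 − 1² = 72, 73 − 2² = 69, 73 − 3² = 64 = 8² ⇒ 73 = 3² + 8².
  109: 109 − 1² = 108, 109 − 2² = 105, 109 − 3² = 100 = 10² ⇒ 109 = 3² + 10².
  Combine using the Brahmagupta–Fibonacci identity (a² + b²)(c² + d²) = (ac − bd)² + (ad + bc)² = (ac + bd)² + (ad − bc)²:
  73 · 109 = 7957: from (3² + 8²)(3² + 10²), take (3·3 − 8·10, 3·10 + 8·3) = (9 − 80, 30 + 24) = (-71, 54); dropping signs (only squares matter) gives (71, 54); check 71² + 54² = 5041 + 2916 = 7957 ✓.
  Scale by k = 2: (2·71, 2·54) = (142, 108).
Step 4: Order so x ≤ y and verify: 108² + 142² = 11664 + 20164 = 31828 = n. ✓

n = 31828 = 108² + 142² (one valid representation with x ≤ y).


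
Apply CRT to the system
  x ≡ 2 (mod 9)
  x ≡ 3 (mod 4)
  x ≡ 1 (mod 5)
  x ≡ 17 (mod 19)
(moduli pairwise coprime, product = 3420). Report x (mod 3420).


Product of moduli M = 9 · 4 · 5 · 19 = 3420.
Merge one congruence at a time:
  Start: x ≡ 2 (mod 9).
  Combine with x ≡ 3 (mod 4); new modulus lcm = 36.
    Write x = 2 + 9·t and substitute into x ≡ 3 (mod 4): 9·t ≡ 3 − 2 = 1 (mod 4).
    Reduce coefficients mod 4: 1·t ≡ 1 (mod 4).
    So t ≡ 1 (mod 4).
    Then x = 2 + 9·1 = 11, valid modulo lcm(9, 4) = 36: x ≡ 11 (mod 36).
  Combine with x ≡ 1 (mod 5); new modulus lcm = 180.
    Write x = 11 + 36·t and substitute into x ≡ 1 (mod 5): 36·t ≡ 1 − 11 = -10 (mod 5).
    Reduce coefficients mod 5: 1·t ≡ 0 (mod 5).
    So t ≡ 0 (mod 5).
    Then x = 11 + 36·0 = 11, valid modulo lcm(36, 5) = 180: x ≡ 11 (mod 180).
  Combine with x ≡ 17 (mod 19); new modulus lcm = 3420.
    Write x = 11 + 180·t and substitute into x ≡ 17 (mod 19): 180·t ≡ 17 − 11 = 6 (mod 19).
    Reduce coefficients mod 19: 9·t ≡ 6 (mod 19).
    The inverse of 9 mod 19 is 17 (since 9·17 = 153 = 8·19 + 1), so t ≡ 17·6 = 102 ≡ 7 (mod 19).
    Then x = 11 + 180·7 = 1271, valid modulo lcm(180, 19) = 3420: x ≡ 1271 (mod 3420).
Verify against each original: 1271 mod 9 = 2, 1271 mod 4 = 3, 1271 mod 5 = 1, 1271 mod 19 = 17.

x ≡ 1271 (mod 3420).


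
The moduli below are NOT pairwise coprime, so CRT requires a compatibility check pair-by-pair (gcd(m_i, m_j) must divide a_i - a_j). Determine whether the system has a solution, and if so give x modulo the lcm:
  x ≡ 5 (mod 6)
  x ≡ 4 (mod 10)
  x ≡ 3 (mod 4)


Moduli 6, 10, 4 are not pairwise coprime, so CRT works modulo lcm(m_i) when all pairwise compatibility conditions hold.
Pairwise compatibility: gcd(m_i, m_j) must divide a_i - a_j for every pair.
Merge one congruence at a time:
  Start: x ≡ 5 (mod 6).
  Combine with x ≡ 4 (mod 10): gcd(6, 10) = 2, and 4 - 5 = -1 is NOT divisible by 2.
    ⇒ system is inconsistent (no integer solution).

No solution (the system is inconsistent).


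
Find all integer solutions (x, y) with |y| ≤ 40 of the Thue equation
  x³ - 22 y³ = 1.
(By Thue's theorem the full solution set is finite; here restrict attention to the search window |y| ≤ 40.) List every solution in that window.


The equation is x³ - 22y³ = 1. For fixed y, x³ = 22·y³ + 1, so a solution requires the RHS to be a perfect cube.
Strategy: iterate y from -40 to 40, compute RHS = 22·y³ + 1, and check whether it is a (positive or negative) perfect cube.
Check small values of y:
  y = 0: RHS = 1 = (1)³ ⇒ x = 1 works.
  y = 1: RHS = 23 is not a perfect cube.
  y = -1: RHS = -21 is not a perfect cube.
  y = 2: RHS = 177 is not a perfect cube.
  y = -2: RHS = -175 is not a perfect cube.
  y = 3: RHS = 595 is not a perfect cube.
  y = -3: RHS = -593 is not a perfect cube.
Continuing the search up to |y| = 40 finds no further solutions beyond those listed.
Collected solutions: (1, 0).

Solutions (with |y| ≤ 40): (1, 0).


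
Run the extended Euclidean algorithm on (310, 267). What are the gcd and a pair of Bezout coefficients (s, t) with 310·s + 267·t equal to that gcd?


Euclidean algorithm on (310, 267) — divide until remainder is 0:
  310 = 1 · 267 + 43
  267 = 6 · 43 + 9
  43 = 4 · 9 + 7
  9 = 1 · 7 + 2
  7 = 3 · 2 + 1
  2 = 2 · 1 + 0
gcd(310, 267) = 1.
Track Bezout coefficients alongside the remainders: start with r₀ = 310 = a·1 + b·0 (s = 1, t = 0) and r₁ = 267 = a·0 + b·1 (s = 0, t = 1); each new remainder r_{k+1} = r_{k-1} − q_k·r_k inherits s_{k+1} = s_{k-1} − q_k·s_k, t_{k+1} = t_{k-1} − q_k·t_k, so r_k = a·s_k + b·t_k at every step:
  q = 1: r = 43, s = 1 − 1·0 = 1, t = 0 − 1·1 = -1  (check: 310·1 + 267·(-1) = 43)
  q = 6: r = 9, s = 0 − 6·1 = -6, t = 1 − 6·(-1) = 7  (check: 310·(-6) + 267·7 = 9)
  q = 4: r = 7, s = 1 − 4·(-6) = 25, t = -1 − 4·7 = -29  (check: 310·25 + 267·(-29) = 7)
  q = 1: r = 2, s = -6 − 1·25 = -31, t = 7 − 1·(-29) = 36  (check: 310·(-31) + 267·36 = 2)
  q = 3: r = 1, s = 25 − 3·(-31) = 118, t = -29 − 3·36 = -137  (check: 310·118 + 267·(-137) = 1)
The row with r = 1 (the gcd) gives the Bezout coefficients s = 118, t = -137.
Result: 310 · (118) + 267 · (-137) = 1.

gcd(310, 267) = 1; s = 118, t = -137 (check: 310·118 + 267·(-137) = 1).


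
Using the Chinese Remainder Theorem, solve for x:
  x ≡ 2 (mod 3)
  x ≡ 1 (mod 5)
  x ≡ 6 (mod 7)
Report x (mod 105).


Moduli 3, 5, 7 are pairwise coprime; by CRT there is a unique solution modulo M = 3 · 5 · 7 = 105.
Solve pairwise, accumulating the modulus:
  Start with x ≡ 2 (mod 3).
  Combine with x ≡ 1 (mod 5): since gcd(3, 5) = 1, we get a unique residue mod 15.
    Write x = 2 + 3·t and substitute into x ≡ 1 (mod 5): 3·t ≡ 1 − 2 = -1 (mod 5).
    Reduce coefficients mod 5: 3·t ≡ 4 (mod 5).
    The inverse of 3 mod 5 is 2 (since 3·2 = 6 = 1·5 + 1), so t ≡ 2·4 = 8 ≡ 3 (mod 5).
    Then x = 2 + 3·3 = 11, valid modulo lcm(3, 5) = 15: x ≡ 11 (mod 15).
  Combine with x ≡ 6 (mod 7): since gcd(15, 7) = 1, we get a unique residue mod 105.
    Write x = 11 + 15·t and substitute into x ≡ 6 (mod 7): 15·t ≡ 6 − 11 = -5 (mod 7).
    Reduce coefficients mod 7: 1·t ≡ 2 (mod 7).
    So t ≡ 2 (mod 7).
    Then x = 11 + 15·2 = 41, valid modulo lcm(15, 7) = 105: x ≡ 41 (mod 105).
Verify: 41 mod 3 = 2 ✓, 41 mod 5 = 1 ✓, 41 mod 7 = 6 ✓.

x ≡ 41 (mod 105).


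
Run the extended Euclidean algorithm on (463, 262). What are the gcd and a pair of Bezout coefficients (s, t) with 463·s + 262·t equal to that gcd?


Euclidean algorithm on (463, 262) — divide until remainder is 0:
  463 = 1 · 262 + 201
  262 = 1 · 201 + 61
  201 = 3 · 61 + 18
  61 = 3 · 18 + 7
  18 = 2 · 7 + 4
  7 = 1 · 4 + 3
  4 = 1 · 3 + 1
  3 = 3 · 1 + 0
gcd(463, 262) = 1.
Track Bezout coefficients alongside the remainders: start with r₀ = 463 = a·1 + b·0 (s = 1, t = 0) and r₁ = 262 = a·0 + b·1 (s = 0, t = 1); each new remainder r_{k+1} = r_{k-1} − q_k·r_k inherits s_{k+1} = s_{k-1} − q_k·s_k, t_{k+1} = t_{k-1} − q_k·t_k, so r_k = a·s_k + b·t_k at every step:
  q = 1: r = 201, s = 1 − 1·0 = 1, t = 0 − 1·1 = -1  (check: 463·1 + 262·(-1) = 201)
  q = 1: r = 61, s = 0 − 1·1 = -1, t = 1 − 1·(-1) = 2  (check: 463·(-1) + 262·2 = 61)
  q = 3: r = 18, s = 1 − 3·(-1) = 4, t = -1 − 3·2 = -7  (check: 463·4 + 262·(-7) = 18)
  q = 3: r = 7, s = -1 − 3·4 = -13, t = 2 − 3·(-7) = 23  (check: 463·(-13) + 262·23 = 7)
  q = 2: r = 4, s = 4 − 2·(-13) = 30, t = -7 − 2·23 = -53  (check: 463·30 + 262·(-53) = 4)
  q = 1: r = 3, s = -13 − 1·30 = -43, t = 23 − 1·(-53) = 76  (check: 463·(-43) + 262·76 = 3)
  q = 1: r = 1, s = 30 − 1·(-43) = 73, t = -53 − 1·76 = -129  (check: 463·73 + 262·(-129) = 1)
The row with r = 1 (the gcd) gives the Bezout coefficients s = 73, t = -129.
Result: 463 · (73) + 262 · (-129) = 1.

gcd(463, 262) = 1; s = 73, t = -129 (check: 463·73 + 262·(-129) = 1).


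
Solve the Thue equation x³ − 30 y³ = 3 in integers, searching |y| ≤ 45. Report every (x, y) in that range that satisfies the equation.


The equation is x³ - 30y³ = 3. For fixed y, x³ = 30·y³ + 3, so a solution requires the RHS to be a perfect cube.
Strategy: iterate y from -45 to 45, compute RHS = 30·y³ + 3, and check whether it is a (positive or negative) perfect cube.
Check small values of y:
  y = 0: RHS = 3 is not a perfect cube.
  y = 1: RHS = 33 is not a perfect cube.
  y = -1: RHS = -27 = (-3)³ ⇒ x = -3 works.
  y = 2: RHS = 243 is not a perfect cube.
  y = -2: RHS = -237 is not a perfect cube.
  y = 3: RHS = 813 is not a perfect cube.
  y = -3: RHS = -807 is not a perfect cube.
Continuing the search up to |y| = 45 finds no further solutions beyond those listed.
Collected solutions: (-3, -1).

Solutions (with |y| ≤ 45): (-3, -1).


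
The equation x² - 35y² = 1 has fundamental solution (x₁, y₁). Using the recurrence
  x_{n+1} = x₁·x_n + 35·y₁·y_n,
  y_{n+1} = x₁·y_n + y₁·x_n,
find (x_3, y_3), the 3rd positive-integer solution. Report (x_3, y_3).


Step 1: Find the fundamental solution (x₁, y₁) of x² - 35y² = 1.
  Expand √35 as a continued fraction. a₀ = ⌊√35⌋ = 5; iterate m_{k+1} = d_k·a_k − m_k, d_{k+1} = (35 − m_{k+1}²)/d_k, a_{k+1} = ⌊(a₀ + m_{k+1})/d_{k+1}⌋ (starting m₀ = 0, d₀ = 1), with convergents p_k = a_k·p_{k-1} + p_{k-2}, q_k = a_k·q_{k-1} + q_{k-2} (p₋₁ = 1, q₋₁ = 0):
  k = 0: a₀ = 5; p₀/q₀ = 5/1; p₀² − 35·q₀² = 25 − 35 = -10.
  k = 1: m = 5, d = 10, a = ⌊(5 + 5)/10⌋ = 1; p/q = (1·5 + 1)/(1·1 + 0) = 6/1; p² − 35·q² = 36 − 35 = 1.
  The first convergent with p² − 35·q² = 1 gives the fundamental solution (x₁, y₁) = (6, 1).
Step 2: Apply the recurrence (x_{n+1}, y_{n+1}) = (x₁x_n + 35y₁y_n, x₁y_n + y₁x_n) repeatedly.
  From (x_1, y_1) = (6, 1): x_2 = 6·6 + 35·1·1 = 71; y_2 = 6·1 + 1·6 = 12.
  From (x_2, y_2) = (71, 12): x_3 = 6·71 + 35·1·12 = 846; y_3 = 6·12 + 1·71 = 143.
Step 3: Verify x_3² - 35·y_3² = 715716 - 715715 = 1 (should be 1). ✓

(x_1, y_1) = (6, 1); (x_3, y_3) = (846, 143).


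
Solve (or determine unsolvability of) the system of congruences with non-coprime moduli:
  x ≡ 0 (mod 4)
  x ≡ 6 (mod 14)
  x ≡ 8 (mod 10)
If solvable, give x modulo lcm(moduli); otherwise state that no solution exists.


Moduli 4, 14, 10 are not pairwise coprime, so CRT works modulo lcm(m_i) when all pairwise compatibility conditions hold.
Pairwise compatibility: gcd(m_i, m_j) must divide a_i - a_j for every pair.
Merge one congruence at a time:
  Start: x ≡ 0 (mod 4).
  Combine with x ≡ 6 (mod 14): gcd(4, 14) = 2; 6 - 0 = 6, which IS divisible by 2, so compatible.
    Write x = 0 + 4·t and substitute into x ≡ 6 (mod 14): 4·t ≡ 6 − 0 = 6 (mod 14).
    Divide the congruence (and modulus) by g = 2: 2·t ≡ 3 (mod 7).
    The inverse of 2 mod 7 is 4 (since 2·4 = 8 = 1·7 + 1), so t ≡ 4·3 = 12 ≡ 5 (mod 7).
    Then x = 0 + 4·5 = 20, valid modulo lcm(4, 14) = 28: x ≡ 20 (mod 28).
  Combine with x ≡ 8 (mod 10): gcd(28, 10) = 2; 8 - 20 = -12, which IS divisible by 2, so compatible.
    Write x = 20 + 28·t and substitute into x ≡ 8 (mod 10): 28·t ≡ 8 − 20 = -12 (mod 10).
    Divide the congruence (and modulus) by g = 2: 14·t ≡ -6 (mod 5).
    Reduce coefficients mod 5: 4·t ≡ 4 (mod 5).
    The inverse of 4 mod 5 is 4 (since 4·4 = 16 = 3·5 + 1), so t ≡ 4·4 = 16 ≡ 1 (mod 5).
    Then x = 20 + 28·1 = 48, valid modulo lcm(28, 10) = 140: x ≡ 48 (mod 140).
Verify: 48 mod 4 = 0, 48 mod 14 = 6, 48 mod 10 = 8.

x ≡ 48 (mod 140).


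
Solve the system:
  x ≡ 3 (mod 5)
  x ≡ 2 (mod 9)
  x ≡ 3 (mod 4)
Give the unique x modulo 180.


Moduli 5, 9, 4 are pairwise coprime; by CRT there is a unique solution modulo M = 5 · 9 · 4 = 180.
Solve pairwise, accumulating the modulus:
  Start with x ≡ 3 (mod 5).
  Combine with x ≡ 2 (mod 9): since gcd(5, 9) = 1, we get a unique residue mod 45.
    Write x = 3 + 5·t and substitute into x ≡ 2 (mod 9): 5·t ≡ 2 − 3 = -1 (mod 9).
    Reduce coefficients mod 9: 5·t ≡ 8 (mod 9).
    The inverse of 5 mod 9 is 2 (since 5·2 = 10 = 1·9 + 1), so t ≡ 2·8 = 16 ≡ 7 (mod 9).
    Then x = 3 + 5·7 = 38, valid modulo lcm(5, 9) = 45: x ≡ 38 (mod 45).
  Combine with x ≡ 3 (mod 4): since gcd(45, 4) = 1, we get a unique residue mod 180.
    Write x = 38 + 45·t and substitute into x ≡ 3 (mod 4): 45·t ≡ 3 − 38 = -35 (mod 4).
    Reduce coefficients mod 4: 1·t ≡ 1 (mod 4).
    So t ≡ 1 (mod 4).
    Then x = 38 + 45·1 = 83, valid modulo lcm(45, 4) = 180: x ≡ 83 (mod 180).
Verify: 83 mod 5 = 3 ✓, 83 mod 9 = 2 ✓, 83 mod 4 = 3 ✓.

x ≡ 83 (mod 180).


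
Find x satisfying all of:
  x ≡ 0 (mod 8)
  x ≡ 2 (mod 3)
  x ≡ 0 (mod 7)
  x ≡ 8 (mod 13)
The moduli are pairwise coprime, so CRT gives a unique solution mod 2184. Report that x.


Product of moduli M = 8 · 3 · 7 · 13 = 2184.
Merge one congruence at a time:
  Start: x ≡ 0 (mod 8).
  Combine with x ≡ 2 (mod 3); new modulus lcm = 24.
    Write x = 0 + 8·t and substitute into x ≡ 2 (mod 3): 8·t ≡ 2 − 0 = 2 (mod 3).
    Reduce coefficients mod 3: 2·t ≡ 2 (mod 3).
    The inverse of 2 mod 3 is 2 (since 2·2 = 4 = 1·3 + 1), so t ≡ 2·2 = 4 ≡ 1 (mod 3).
    Then x = 0 + 8·1 = 8, valid modulo lcm(8, 3) = 24: x ≡ 8 (mod 24).
  Combine with x ≡ 0 (mod 7); new modulus lcm = 168.
    Write x = 8 + 24·t and substitute into x ≡ 0 (mod 7): 24·t ≡ 0 − 8 = -8 (mod 7).
    Reduce coefficients mod 7: 3·t ≡ 6 (mod 7).
    The inverse of 3 mod 7 is 5 (since 3·5 = 15 = 2·7 + 1), so t ≡ 5·6 = 30 ≡ 2 (mod 7).
    Then x = 8 + 24·2 = 56, valid modulo lcm(24, 7) = 168: x ≡ 56 (mod 168).
  Combine with x ≡ 8 (mod 13); new modulus lcm = 2184.
    Write x = 56 + 168·t and substitute into x ≡ 8 (mod 13): 168·t ≡ 8 − 56 = -48 (mod 13).
    Reduce coefficients mod 13: 12·t ≡ 4 (mod 13).
    The inverse of 12 mod 13 is 12 (since 12·12 = 144 = 11·13 + 1), so t ≡ 12·4 = 48 ≡ 9 (mod 13).
    Then x = 56 + 168·9 = 1568, valid modulo lcm(168, 13) = 2184: x ≡ 1568 (mod 2184).
Verify against each original: 1568 mod 8 = 0, 1568 mod 3 = 2, 1568 mod 7 = 0, 1568 mod 13 = 8.

x ≡ 1568 (mod 2184).


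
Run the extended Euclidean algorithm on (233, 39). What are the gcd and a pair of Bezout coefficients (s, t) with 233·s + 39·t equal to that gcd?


Euclidean algorithm on (233, 39) — divide until remainder is 0:
  233 = 5 · 39 + 38
  39 = 1 · 38 + 1
  38 = 38 · 1 + 0
gcd(233, 39) = 1.
Track Bezout coefficients alongside the remainders: start with r₀ = 233 = a·1 + b·0 (s = 1, t = 0) and r₁ = 39 = a·0 + b·1 (s = 0, t = 1); each new remainder r_{k+1} = r_{k-1} − q_k·r_k inherits s_{k+1} = s_{k-1} − q_k·s_k, t_{k+1} = t_{k-1} − q_k·t_k, so r_k = a·s_k + b·t_k at every step:
  q = 5: r = 38, s = 1 − 5·0 = 1, t = 0 − 5·1 = -5  (check: 233·1 + 39·(-5) = 38)
  q = 1: r = 1, s = 0 − 1·1 = -1, t = 1 − 1·(-5) = 6  (check: 233·(-1) + 39·6 = 1)
The row with r = 1 (the gcd) gives the Bezout coefficients s = -1, t = 6.
Result: 233 · (-1) + 39 · (6) = 1.

gcd(233, 39) = 1; s = -1, t = 6 (check: 233·(-1) + 39·6 = 1).


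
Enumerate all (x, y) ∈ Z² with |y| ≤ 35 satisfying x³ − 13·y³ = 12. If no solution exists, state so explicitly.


The equation is x³ - 13y³ = 12. For fixed y, x³ = 13·y³ + 12, so a solution requires the RHS to be a perfect cube.
Strategy: iterate y from -35 to 35, compute RHS = 13·y³ + 12, and check whether it is a (positive or negative) perfect cube.
Check small values of y:
  y = 0: RHS = 12 is not a perfect cube.
  y = 1: RHS = 25 is not a perfect cube.
  y = -1: RHS = -1 = (-1)³ ⇒ x = -1 works.
  y = 2: RHS = 116 is not a perfect cube.
  y = -2: RHS = -92 is not a perfect cube.
  y = 3: RHS = 363 is not a perfect cube.
  y = -3: RHS = -339 is not a perfect cube.
Continuing the search up to |y| = 35 finds no further solutions beyond those listed.
Collected solutions: (-1, -1).

Solutions (with |y| ≤ 35): (-1, -1).


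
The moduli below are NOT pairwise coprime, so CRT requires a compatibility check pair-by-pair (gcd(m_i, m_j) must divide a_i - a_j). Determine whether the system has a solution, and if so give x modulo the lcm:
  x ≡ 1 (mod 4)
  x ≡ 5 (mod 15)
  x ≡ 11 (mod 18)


Moduli 4, 15, 18 are not pairwise coprime, so CRT works modulo lcm(m_i) when all pairwise compatibility conditions hold.
Pairwise compatibility: gcd(m_i, m_j) must divide a_i - a_j for every pair.
Merge one congruence at a time:
  Start: x ≡ 1 (mod 4).
  Combine with x ≡ 5 (mod 15): gcd(4, 15) = 1; 5 - 1 = 4, which IS divisible by 1, so compatible.
    Write x = 1 + 4·t and substitute into x ≡ 5 (mod 15): 4·t ≡ 5 − 1 = 4 (mod 15).
    The inverse of 4 mod 15 is 4 (since 4·4 = 16 = 1·15 + 1), so t ≡ 4·4 = 16 ≡ 1 (mod 15).
    Then x = 1 + 4·1 = 5, valid modulo lcm(4, 15) = 60: x ≡ 5 (mod 60).
  Combine with x ≡ 11 (mod 18): gcd(60, 18) = 6; 11 - 5 = 6, which IS divisible by 6, so compatible.
    Write x = 5 + 60·t and substitute into x ≡ 11 (mod 18): 60·t ≡ 11 − 5 = 6 (mod 18).
    Divide the congruence (and modulus) by g = 6: 10·t ≡ 1 (mod 3).
    Reduce coefficients mod 3: 1·t ≡ 1 (mod 3).
    So t ≡ 1 (mod 3).
    Then x = 5 + 60·1 = 65, valid modulo lcm(60, 18) = 180: x ≡ 65 (mod 180).
Verify: 65 mod 4 = 1, 65 mod 15 = 5, 65 mod 18 = 11.

x ≡ 65 (mod 180).


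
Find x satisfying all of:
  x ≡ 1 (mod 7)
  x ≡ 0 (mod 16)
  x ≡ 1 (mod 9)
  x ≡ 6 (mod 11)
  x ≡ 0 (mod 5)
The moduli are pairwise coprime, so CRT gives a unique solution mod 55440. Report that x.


Product of moduli M = 7 · 16 · 9 · 11 · 5 = 55440.
Merge one congruence at a time:
  Start: x ≡ 1 (mod 7).
  Combine with x ≡ 0 (mod 16); new modulus lcm = 112.
    Write x = 1 + 7·t and substitute into x ≡ 0 (mod 16): 7·t ≡ 0 − 1 = -1 (mod 16).
    Reduce coefficients mod 16: 7·t ≡ 15 (mod 16).
    The inverse of 7 mod 16 is 7 (since 7·7 = 49 = 3·16 + 1), so t ≡ 7·15 = 105 ≡ 9 (mod 16).
    Then x = 1 + 7·9 = 64, valid modulo lcm(7, 16) = 112: x ≡ 64 (mod 112).
  Combine with x ≡ 1 (mod 9); new modulus lcm = 1008.
    Write x = 64 + 112·t and substitute into x ≡ 1 (mod 9): 112·t ≡ 1 − 64 = -63 (mod 9).
    Reduce coefficients mod 9: 4·t ≡ 0 (mod 9).
    The inverse of 4 mod 9 is 7 (since 4·7 = 28 = 3·9 + 1), so t ≡ 7·0 = 0 ≡ 0 (mod 9).
    Then x = 64 + 112·0 = 64, valid modulo lcm(112, 9) = 1008: x ≡ 64 (mod 1008).
  Combine with x ≡ 6 (mod 11); new modulus lcm = 11088.
    Write x = 64 + 1008·t and substitute into x ≡ 6 (mod 11): 1008·t ≡ 6 − 64 = -58 (mod 11).
    Reduce coefficients mod 11: 7·t ≡ 8 (mod 11).
    The inverse of 7 mod 11 is 8 (since 7·8 = 56 = 5·11 + 1), so t ≡ 8·8 = 64 ≡ 9 (mod 11).
    Then x = 64 + 1008·9 = 9136, valid modulo lcm(1008, 11) = 11088: x ≡ 9136 (mod 11088).
  Combine with x ≡ 0 (mod 5); new modulus lcm = 55440.
    Write x = 9136 + 11088·t and substitute into x ≡ 0 (mod 5): 11088·t ≡ 0 − 9136 = -9136 (mod 5).
    Reduce coefficients mod 5: 3·t ≡ 4 (mod 5).
    The inverse of 3 mod 5 is 2 (since 3·2 = 6 = 1·5 + 1), so t ≡ 2·4 = 8 ≡ 3 (mod 5).
    Then x = 9136 + 11088·3 = 42400, valid modulo lcm(11088, 5) = 55440: x ≡ 42400 (mod 55440).
Verify against each original: 42400 mod 7 = 1, 42400 mod 16 = 0, 42400 mod 9 = 1, 42400 mod 11 = 6, 42400 mod 5 = 0.

x ≡ 42400 (mod 55440).


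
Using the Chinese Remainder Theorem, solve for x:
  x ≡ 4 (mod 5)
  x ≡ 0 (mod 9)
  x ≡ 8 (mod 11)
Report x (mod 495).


Moduli 5, 9, 11 are pairwise coprime; by CRT there is a unique solution modulo M = 5 · 9 · 11 = 495.
Solve pairwise, accumulating the modulus:
  Start with x ≡ 4 (mod 5).
  Combine with x ≡ 0 (mod 9): since gcd(5, 9) = 1, we get a unique residue mod 45.
    Write x = 4 + 5·t and substitute into x ≡ 0 (mod 9): 5·t ≡ 0 − 4 = -4 (mod 9).
    Reduce coefficients mod 9: 5·t ≡ 5 (mod 9).
    The inverse of 5 mod 9 is 2 (since 5·2 = 10 = 1·9 + 1), so t ≡ 2·5 = 10 ≡ 1 (mod 9).
    Then x = 4 + 5·1 = 9, valid modulo lcm(5, 9) = 45: x ≡ 9 (mod 45).
  Combine with x ≡ 8 (mod 11): since gcd(45, 11) = 1, we get a unique residue mod 495.
    Write x = 9 + 45·t and substitute into x ≡ 8 (mod 11): 45·t ≡ 8 − 9 = -1 (mod 11).
    Reduce coefficients mod 11: 1·t ≡ 10 (mod 11).
    So t ≡ 10 (mod 11).
    Then x = 9 + 45·10 = 459, valid modulo lcm(45, 11) = 495: x ≡ 459 (mod 495).
Verify: 459 mod 5 = 4 ✓, 459 mod 9 = 0 ✓, 459 mod 11 = 8 ✓.

x ≡ 459 (mod 495).


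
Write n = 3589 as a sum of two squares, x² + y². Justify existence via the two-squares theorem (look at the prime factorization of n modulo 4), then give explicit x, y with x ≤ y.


Step 1: Factor n = 3589 = 37 · 97.
Step 2: Check the mod-4 condition on each prime factor: 37 ≡ 1 (mod 4), exponent 1; 97 ≡ 1 (mod 4), exponent 1.
All primes ≡ 3 (mod 4) appear to even exponent (or don't appear), so by the two-squares theorem n IS expressible as a sum of two squares.
Step 3: Build a representation. Here n = 37 · 97 is a product of primes ≡ 1 (mod 4). Each prime p ≡ 1 (mod 4) is itself a sum of two squares; find a² by testing p − a² for a perfect square:
  37: 37 − 1² = 36 = 6² ⇒ 37 = 1² + 6².
  97: 97 − 1² = 96, 97 − 2² = 93, 97 − 3² = 88, 97 − 4² = 81 = 9² ⇒ 97 = 4² + 9².
  Combine using the Brahmagupta–Fibonacci identity (a² + b²)(c² + d²) = (ac − bd)² + (ad + bc)² = (ac + bd)² + (ad − bc)²:
  37 · 97 = 3589: from (1² + 6²)(4² + 9²), take (1·4 − 6·9, 1·9 + 6·4) = (4 − 54, 9 + 24) = (-50, 33); dropping signs (only squares matter) gives (50, 33); check 50² + 33² = 2500 + 1089 = 3589 ✓.
Step 4: Order so x ≤ y and verify: 33² + 50² = 1089 + 2500 = 3589 = n. ✓

n = 3589 = 33² + 50² (one valid representation with x ≤ y).


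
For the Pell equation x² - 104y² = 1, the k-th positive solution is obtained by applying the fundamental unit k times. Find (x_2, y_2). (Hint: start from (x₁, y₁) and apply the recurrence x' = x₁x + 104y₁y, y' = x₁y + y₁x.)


Step 1: Find the fundamental solution (x₁, y₁) of x² - 104y² = 1.
  Expand √104 as a continued fraction. a₀ = ⌊√104⌋ = 10; iterate m_{k+1} = d_k·a_k − m_k, d_{k+1} = (104 − m_{k+1}²)/d_k, a_{k+1} = ⌊(a₀ + m_{k+1})/d_{k+1}⌋ (starting m₀ = 0, d₀ = 1), with convergents p_k = a_k·p_{k-1} + p_{k-2}, q_k = a_k·q_{k-1} + q_{k-2} (p₋₁ = 1, q₋₁ = 0):
  k = 0: a₀ = 10; p₀/q₀ = 10/1; p₀² − 104·q₀² = 100 − 104 = -4.
  k = 1: m = 10, d = 4, a = ⌊(10 + 10)/4⌋ = 5; p/q = (5·10 + 1)/(5·1 + 0) = 51/5; p² − 104·q² = 2601 − 2600 = 1.
  The first convergent with p² − 104·q² = 1 gives the fundamental solution (x₁, y₁) = (51, 5).
Step 2: Apply the recurrence (x_{n+1}, y_{n+1}) = (x₁x_n + 104y₁y_n, x₁y_n + y₁x_n) repeatedly.
  From (x_1, y_1) = (51, 5): x_2 = 51·51 + 104·5·5 = 5201; y_2 = 51·5 + 5·51 = 510.
Step 3: Verify x_2² - 104·y_2² = 27050401 - 27050400 = 1 (should be 1). ✓

(x_1, y_1) = (51, 5); (x_2, y_2) = (5201, 510).


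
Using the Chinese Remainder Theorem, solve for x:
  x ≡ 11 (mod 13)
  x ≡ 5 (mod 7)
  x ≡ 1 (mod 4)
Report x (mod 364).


Moduli 13, 7, 4 are pairwise coprime; by CRT there is a unique solution modulo M = 13 · 7 · 4 = 364.
Solve pairwise, accumulating the modulus:
  Start with x ≡ 11 (mod 13).
  Combine with x ≡ 5 (mod 7): since gcd(13, 7) = 1, we get a unique residue mod 91.
    Write x = 11 + 13·t and substitute into x ≡ 5 (mod 7): 13·t ≡ 5 − 11 = -6 (mod 7).
    Reduce coefficients mod 7: 6·t ≡ 1 (mod 7).
    The inverse of 6 mod 7 is 6 (since 6·6 = 36 = 5·7 + 1), so t ≡ 6·1 = 6 ≡ 6 (mod 7).
    Then x = 11 + 13·6 = 89, valid modulo lcm(13, 7) = 91: x ≡ 89 (mod 91).
  Combine with x ≡ 1 (mod 4): since gcd(91, 4) = 1, we get a unique residue mod 364.
    Write x = 89 + 91·t and substitute into x ≡ 1 (mod 4): 91·t ≡ 1 − 89 = -88 (mod 4).
    Reduce coefficients mod 4: 3·t ≡ 0 (mod 4).
    The inverse of 3 mod 4 is 3 (since 3·3 = 9 = 2·4 + 1), so t ≡ 3·0 = 0 ≡ 0 (mod 4).
    Then x = 89 + 91·0 = 89, valid modulo lcm(91, 4) = 364: x ≡ 89 (mod 364).
Verify: 89 mod 13 = 11 ✓, 89 mod 7 = 5 ✓, 89 mod 4 = 1 ✓.

x ≡ 89 (mod 364).


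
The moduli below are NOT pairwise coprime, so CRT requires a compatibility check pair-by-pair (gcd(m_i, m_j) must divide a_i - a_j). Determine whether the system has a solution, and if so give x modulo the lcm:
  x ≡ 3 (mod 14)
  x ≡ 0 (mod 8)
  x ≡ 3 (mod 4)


Moduli 14, 8, 4 are not pairwise coprime, so CRT works modulo lcm(m_i) when all pairwise compatibility conditions hold.
Pairwise compatibility: gcd(m_i, m_j) must divide a_i - a_j for every pair.
Merge one congruence at a time:
  Start: x ≡ 3 (mod 14).
  Combine with x ≡ 0 (mod 8): gcd(14, 8) = 2, and 0 - 3 = -3 is NOT divisible by 2.
    ⇒ system is inconsistent (no integer solution).

No solution (the system is inconsistent).


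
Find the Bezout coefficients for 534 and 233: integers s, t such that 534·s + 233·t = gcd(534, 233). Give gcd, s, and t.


Euclidean algorithm on (534, 233) — divide until remainder is 0:
  534 = 2 · 233 + 68
  233 = 3 · 68 + 29
  68 = 2 · 29 + 10
  29 = 2 · 10 + 9
  10 = 1 · 9 + 1
  9 = 9 · 1 + 0
gcd(534, 233) = 1.
Track Bezout coefficients alongside the remainders: start with r₀ = 534 = a·1 + b·0 (s = 1, t = 0) and r₁ = 233 = a·0 + b·1 (s = 0, t = 1); each new remainder r_{k+1} = r_{k-1} − q_k·r_k inherits s_{k+1} = s_{k-1} − q_k·s_k, t_{k+1} = t_{k-1} − q_k·t_k, so r_k = a·s_k + b·t_k at every step:
  q = 2: r = 68, s = 1 − 2·0 = 1, t = 0 − 2·1 = -2  (check: 534·1 + 233·(-2) = 68)
  q = 3: r = 29, s = 0 − 3·1 = -3, t = 1 − 3·(-2) = 7  (check: 534·(-3) + 233·7 = 29)
  q = 2: r = 10, s = 1 − 2·(-3) = 7, t = -2 − 2·7 = -16  (check: 534·7 + 233·(-16) = 10)
  q = 2: r = 9, s = -3 − 2·7 = -17, t = 7 − 2·(-16) = 39  (check: 534·(-17) + 233·39 = 9)
  q = 1: r = 1, s = 7 − 1·(-17) = 24, t = -16 − 1·39 = -55  (check: 534·24 + 233·(-55) = 1)
The row with r = 1 (the gcd) gives the Bezout coefficients s = 24, t = -55.
Result: 534 · (24) + 233 · (-55) = 1.

gcd(534, 233) = 1; s = 24, t = -55 (check: 534·24 + 233·(-55) = 1).


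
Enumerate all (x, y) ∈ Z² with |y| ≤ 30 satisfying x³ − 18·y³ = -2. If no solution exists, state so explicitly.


The equation is x³ - 18y³ = -2. For fixed y, x³ = 18·y³ − 2, so a solution requires the RHS to be a perfect cube.
Strategy: iterate y from -30 to 30, compute RHS = 18·y³ − 2, and check whether it is a (positive or negative) perfect cube.
Check small values of y:
  y = 0: RHS = -2 is not a perfect cube.
  y = 1: RHS = 16 is not a perfect cube.
  y = -1: RHS = -20 is not a perfect cube.
  y = 2: RHS = 142 is not a perfect cube.
  y = -2: RHS = -146 is not a perfect cube.
  y = 3: RHS = 484 is not a perfect cube.
  y = -3: RHS = -488 is not a perfect cube.
Continuing the search up to |y| = 30 finds no solutions either.
No (x, y) in the scanned range satisfies the equation.

No integer solutions with |y| ≤ 30.


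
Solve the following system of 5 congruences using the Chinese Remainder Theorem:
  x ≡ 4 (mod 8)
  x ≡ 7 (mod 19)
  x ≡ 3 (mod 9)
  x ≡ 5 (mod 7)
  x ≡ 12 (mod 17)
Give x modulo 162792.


Product of moduli M = 8 · 19 · 9 · 7 · 17 = 162792.
Merge one congruence at a time:
  Start: x ≡ 4 (mod 8).
  Combine with x ≡ 7 (mod 19); new modulus lcm = 152.
    Write x = 4 + 8·t and substitute into x ≡ 7 (mod 19): 8·t ≡ 7 − 4 = 3 (mod 19).
    The inverse of 8 mod 19 is 12 (since 8·12 = 96 = 5·19 + 1), so t ≡ 12·3 = 36 ≡ 17 (mod 19).
    Then x = 4 + 8·17 = 140, valid modulo lcm(8, 19) = 152: x ≡ 140 (mod 152).
  Combine with x ≡ 3 (mod 9); new modulus lcm = 1368.
    Write x = 140 + 152·t and substitute into x ≡ 3 (mod 9): 152·t ≡ 3 − 140 = -137 (mod 9).
    Reduce coefficients mod 9: 8·t ≡ 7 (mod 9).
    The inverse of 8 mod 9 is 8 (since 8·8 = 64 = 7·9 + 1), so t ≡ 8·7 = 56 ≡ 2 (mod 9).
    Then x = 140 + 152·2 = 444, valid modulo lcm(152, 9) = 1368: x ≡ 444 (mod 1368).
  Combine with x ≡ 5 (mod 7); new modulus lcm = 9576.
    Write x = 444 + 1368·t and substitute into x ≡ 5 (mod 7): 1368·t ≡ 5 − 444 = -439 (mod 7).
    Reduce coefficients mod 7: 3·t ≡ 2 (mod 7).
    The inverse of 3 mod 7 is 5 (since 3·5 = 15 = 2·7 + 1), so t ≡ 5·2 = 10 ≡ 3 (mod 7).
    Then x = 444 + 1368·3 = 4548, valid modulo lcm(1368, 7) = 9576: x ≡ 4548 (mod 9576).
  Combine with x ≡ 12 (mod 17); new modulus lcm = 162792.
    Write x = 4548 + 9576·t and substitute into x ≡ 12 (mod 17): 9576·t ≡ 12 − 4548 = -4536 (mod 17).
    Reduce coefficients mod 17: 5·t ≡ 3 (mod 17).
    The inverse of 5 mod 17 is 7 (since 5·7 = 35 = 2·17 + 1), so t ≡ 7·3 = 21 ≡ 4 (mod 17).
    Then x = 4548 + 9576·4 = 42852, valid modulo lcm(9576, 17) = 162792: x ≡ 42852 (mod 162792).
Verify against each original: 42852 mod 8 = 4, 42852 mod 19 = 7, 42852 mod 9 = 3, 42852 mod 7 = 5, 42852 mod 17 = 12.

x ≡ 42852 (mod 162792).


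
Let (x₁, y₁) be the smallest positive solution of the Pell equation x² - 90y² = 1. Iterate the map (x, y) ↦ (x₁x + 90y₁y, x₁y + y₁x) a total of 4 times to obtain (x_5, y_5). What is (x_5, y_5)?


Step 1: Find the fundamental solution (x₁, y₁) of x² - 90y² = 1.
  Expand √90 as a continued fraction. a₀ = ⌊√90⌋ = 9; iterate m_{k+1} = d_k·a_k − m_k, d_{k+1} = (90 − m_{k+1}²)/d_k, a_{k+1} = ⌊(a₀ + m_{k+1})/d_{k+1}⌋ (starting m₀ = 0, d₀ = 1), with convergents p_k = a_k·p_{k-1} + p_{k-2}, q_k = a_k·q_{k-1} + q_{k-2} (p₋₁ = 1, q₋₁ = 0):
  k = 0: a₀ = 9; p₀/q₀ = 9/1; p₀² − 90·q₀² = 81 − 90 = -9.
  k = 1: m = 9, d = 9, a = ⌊(9 + 9)/9⌋ = 2; p/q = (2·9 + 1)/(2·1 + 0) = 19/2; p² − 90·q² = 361 − 360 = 1.
  The first convergent with p² − 90·q² = 1 gives the fundamental solution (x₁, y₁) = (19, 2).
Step 2: Apply the recurrence (x_{n+1}, y_{n+1}) = (x₁x_n + 90y₁y_n, x₁y_n + y₁x_n) repeatedly.
  From (x_1, y_1) = (19, 2): x_2 = 19·19 + 90·2·2 = 721; y_2 = 19·2 + 2·19 = 76.
  From (x_2, y_2) = (721, 76): x_3 = 19·721 + 90·2·76 = 27379; y_3 = 19·76 + 2·721 = 2886.
  From (x_3, y_3) = (27379, 2886): x_4 = 19·27379 + 90·2·2886 = 1039681; y_4 = 19·2886 + 2·27379 = 109592.
  From (x_4, y_4) = (1039681, 109592): x_5 = 19·1039681 + 90·2·109592 = 39480499; y_5 = 19·109592 + 2·1039681 = 4161610.
Step 3: Verify x_5² - 90·y_5² = 1558709801289001 - 1558709801289000 = 1 (should be 1). ✓

(x_1, y_1) = (19, 2); (x_5, y_5) = (39480499, 4161610).


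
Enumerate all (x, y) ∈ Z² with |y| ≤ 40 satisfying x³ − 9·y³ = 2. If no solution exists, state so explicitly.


The equation is x³ - 9y³ = 2. For fixed y, x³ = 9·y³ + 2, so a solution requires the RHS to be a perfect cube.
Strategy: iterate y from -40 to 40, compute RHS = 9·y³ + 2, and check whether it is a (positive or negative) perfect cube.
Check small values of y:
  y = 0: RHS = 2 is not a perfect cube.
  y = 1: RHS = 11 is not a perfect cube.
  y = -1: RHS = -7 is not a perfect cube.
  y = 2: RHS = 74 is not a perfect cube.
  y = -2: RHS = -70 is not a perfect cube.
  y = 3: RHS = 245 is not a perfect cube.
  y = -3: RHS = -241 is not a perfect cube.
Continuing the search up to |y| = 40 finds no solutions either.
No (x, y) in the scanned range satisfies the equation.

No integer solutions with |y| ≤ 40.


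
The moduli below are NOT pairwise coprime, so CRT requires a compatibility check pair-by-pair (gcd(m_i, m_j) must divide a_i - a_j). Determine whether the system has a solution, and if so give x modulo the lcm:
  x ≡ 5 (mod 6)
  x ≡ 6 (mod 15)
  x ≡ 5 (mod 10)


Moduli 6, 15, 10 are not pairwise coprime, so CRT works modulo lcm(m_i) when all pairwise compatibility conditions hold.
Pairwise compatibility: gcd(m_i, m_j) must divide a_i - a_j for every pair.
Merge one congruence at a time:
  Start: x ≡ 5 (mod 6).
  Combine with x ≡ 6 (mod 15): gcd(6, 15) = 3, and 6 - 5 = 1 is NOT divisible by 3.
    ⇒ system is inconsistent (no integer solution).

No solution (the system is inconsistent).
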